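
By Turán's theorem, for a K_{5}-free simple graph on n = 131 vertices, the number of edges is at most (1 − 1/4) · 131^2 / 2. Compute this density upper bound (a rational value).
Turán density bound = (3/4) · 131^2/2 = 51483/8 ≈ 6435.375

Turán's theorem: ex(n, K_{r+1}) is achieved by the complete r-partite Turán graph T(n, r) with parts as balanced as possible, and is at most (1 − 1/r) · n^2/2. For r = 4, n = 131: the density bound is (3/4) · 17161/2 = 51483/8 ≈ 6435.375. The integer-valued extremum is e(T(131, 4)) = 6435, which is strictly less than the density bound 51483/8 since 4 ∤ 131 (the parts of T(131, 4) cannot all be equal).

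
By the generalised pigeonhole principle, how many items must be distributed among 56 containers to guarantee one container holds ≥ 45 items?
n = (45 − 1)·56 + 1 = 2465

By the generalised pigeonhole principle, to guarantee some box contains ≥ r objects we need more than (r − 1) · k objects total. Threshold: n = (r − 1) · k + 1. With r = 45 and k = 56: n = 44 · 56 + 1 = 2464 + 1 = 2465. For n = 2464 = 44 · 56, we can put exactly 44 objects in every box, avoiding 45 in any single one — so 2465 is tight.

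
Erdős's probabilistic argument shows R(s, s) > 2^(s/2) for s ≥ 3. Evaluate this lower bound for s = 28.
2^(28/2) = 16384; so R(28, 28) > 16384

Colour each edge of K_n uniformly at random with red/blue. The expected number of monochromatic K_28 is C(n, 28) · 2 · 2^(−C(28,2)). If C(n, 28) · 2^(1 − C(28,2)) < 1, then with positive probability no monochromatic K_28 exists, so R(28, 28) > n. The standard estimate C(n, 28) ≤ n^28/28! shows this inequality holds whenever n ≤ 2^(28/2) (since 28! · 2^(C(28,2) − 1) > 2^(28^2/2) ≥ n^28). Hence R(28, 28) > 2^(28/2) = 16384.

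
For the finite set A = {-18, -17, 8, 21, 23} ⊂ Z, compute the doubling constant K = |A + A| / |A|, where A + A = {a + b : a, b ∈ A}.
K = |A + A| / |A| = 15/5 = 3

Enumerate A + A = {a + b : a, b ∈ A}. With |A| = 5, there are |A|^2 = 25 ordered sum pairs; collecting distinct values, A + A = {-36, -35, -34, -10, -9, 3, 4, 5, 6, 16, 29, 31, 42, 44, 46}, so |A + A| = 15. Thus K = 15/5 = 3. For comparison, the minimum possible |A + A| over all 5-element sets is 2·5 − 1 = 9 (so min K = 9/5), attained only by arithmetic progressions.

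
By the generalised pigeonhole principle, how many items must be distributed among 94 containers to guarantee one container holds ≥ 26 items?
n = (26 − 1)·94 + 1 = 2351

By the generalised pigeonhole principle, to guarantee some box contains ≥ r objects we need more than (r − 1) · k objects total. Threshold: n = (r − 1) · k + 1. With r = 26 and k = 94: n = 25 · 94 + 1 = 2350 + 1 = 2351. For n = 2350 = 25 · 94, we can put exactly 25 objects in every box, avoiding 26 in any single one — so 2351 is tight.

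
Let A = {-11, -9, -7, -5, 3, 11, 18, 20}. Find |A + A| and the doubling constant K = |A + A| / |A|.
K = |A + A| / |A| = 29/8

Enumerate A + A = {a + b : a, b ∈ A}. With |A| = 8, there are |A|^2 = 64 ordered sum pairs; collecting distinct values, A + A = {-22, -20, -18, -16, -14, -12, -10, -8, -6, -4, -2, 0, 2, 4, 6, 7, 9, 11, 13, 14, 15, 21, 22, 23, 29, 31, 36, 38, 40}, so |A + A| = 29. Thus K = 29/8. For comparison, the minimum possible |A + A| over all 8-element sets is 2·8 − 1 = 15 (so min K = 15/8), attained only by arithmetic progressions.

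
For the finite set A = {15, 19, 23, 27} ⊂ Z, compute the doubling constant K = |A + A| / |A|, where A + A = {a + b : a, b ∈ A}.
K = |A + A| / |A| = 7/4

Enumerate A + A = {a + b : a, b ∈ A}. With |A| = 4, there are |A|^2 = 16 ordered sum pairs; collecting distinct values, A + A = {30, 34, 38, 42, 46, 50, 54}, so |A + A| = 7. Thus K = 7/4. Here |A + A| = 2|A| − 1 = 7, the minimum possible — so K = 7/4 is minimal, which holds iff A is an arithmetic progression.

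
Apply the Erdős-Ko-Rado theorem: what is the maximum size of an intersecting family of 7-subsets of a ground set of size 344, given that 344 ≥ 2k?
max |F| = C(343, 6) = 2164399496259

Erdős-Ko-Rado (1961): when n ≥ 2k, max |F| = C(n−1, k−1). The bound is attained by the star {A : i ∈ A} for any fixed i ∈ [n]. Here C(344−1, 7−1) = C(343, 6) = 2164399496259.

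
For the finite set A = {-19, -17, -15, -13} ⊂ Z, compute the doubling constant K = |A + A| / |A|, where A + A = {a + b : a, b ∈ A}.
K = |A + A| / |A| = 7/4

Enumerate A + A = {a + b : a, b ∈ A}. With |A| = 4, there are |A|^2 = 16 ordered sum pairs; collecting distinct values, A + A = {-38, -36, -34, -32, -30, -28, -26}, so |A + A| = 7. Thus K = 7/4. Here |A + A| = 2|A| − 1 = 7, the minimum possible — so K = 7/4 is minimal, which holds iff A is an arithmetic progression.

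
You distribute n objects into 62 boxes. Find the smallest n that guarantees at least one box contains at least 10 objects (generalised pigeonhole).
n = (10 − 1)·62 + 1 = 559

By the generalised pigeonhole principle, to guarantee some box contains ≥ r objects we need more than (r − 1) · k objects total. Threshold: n = (r − 1) · k + 1. With r = 10 and k = 62: n = 9 · 62 + 1 = 558 + 1 = 559. For n = 558 = 9 · 62, we can put exactly 9 objects in every box, avoiding 10 in any single one — so 559 is tight.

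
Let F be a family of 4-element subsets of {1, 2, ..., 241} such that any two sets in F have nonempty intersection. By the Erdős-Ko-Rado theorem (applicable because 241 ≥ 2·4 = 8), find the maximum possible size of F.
max |F| = C(240, 3) = 2275280

Erdős-Ko-Rado (1961): when n ≥ 2k, max |F| = C(n−1, k−1). The bound is attained by the star {A : i ∈ A} for any fixed i ∈ [n]. Here C(241−1, 4−1) = C(240, 3) = 2275280.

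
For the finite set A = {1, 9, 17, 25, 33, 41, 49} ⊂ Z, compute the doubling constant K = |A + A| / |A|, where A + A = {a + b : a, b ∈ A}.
K = |A + A| / |A| = 13/7

Enumerate A + A = {a + b : a, b ∈ A}. With |A| = 7, there are |A|^2 = 49 ordered sum pairs; collecting distinct values, A + A = {2, 10, 18, 26, 34, 42, 50, 58, 66, 74, 82, 90, 98}, so |A + A| = 13. Thus K = 13/7. Here |A + A| = 2|A| − 1 = 13, the minimum possible — so K = 13/7 is minimal, which holds iff A is an arithmetic progression.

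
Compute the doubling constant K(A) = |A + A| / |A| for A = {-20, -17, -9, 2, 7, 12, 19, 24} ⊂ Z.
K = |A + A| / |A| = 31/8

Enumerate A + A = {a + b : a, b ∈ A}. With |A| = 8, there are |A|^2 = 64 ordered sum pairs; collecting distinct values, A + A = {-40, -37, -34, -29, -26, -18, -15, -13, -10, -8, -7, -5, -2, -1, 2, 3, 4, 7, 9, 10, 14, 15, 19, 21, 24, 26, 31, 36, 38, 43, 48}, so |A + A| = 31. Thus K = 31/8. For comparison, the minimum possible |A + A| over all 8-element sets is 2·8 − 1 = 15 (so min K = 15/8), attained only by arithmetic progressions.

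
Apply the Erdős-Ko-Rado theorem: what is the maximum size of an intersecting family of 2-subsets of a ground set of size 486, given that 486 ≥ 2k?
max |F| = C(485, 1) = 485

Erdős-Ko-Rado (1961): when n ≥ 2k, max |F| = C(n−1, k−1). The bound is attained by the star {A : i ∈ A} for any fixed i ∈ [n]. Here C(486−1, 2−1) = C(485, 1) = 485.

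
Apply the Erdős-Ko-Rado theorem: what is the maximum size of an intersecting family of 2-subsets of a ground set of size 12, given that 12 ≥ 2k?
max |F| = C(11, 1) = 11

Erdős-Ko-Rado (1961): when n ≥ 2k, max |F| = C(n−1, k−1). The bound is attained by the star {A : i ∈ A} for any fixed i ∈ [n]. Here C(12−1, 2−1) = C(11, 1) = 11.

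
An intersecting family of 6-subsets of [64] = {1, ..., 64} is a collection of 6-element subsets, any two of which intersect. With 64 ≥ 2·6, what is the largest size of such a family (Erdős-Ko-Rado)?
max |F| = C(63, 5) = 7028847

The Erdős-Ko-Rado theorem states: for n ≥ 2k, an intersecting family of k-subsets of an n-element set has size at most C(n − 1, k − 1), with equality for 'star' families {A ⊆ [n] : |A| = k, i ∈ A} (fix an element i). For n = 64, k = 6: C(63, 5) = 7028847.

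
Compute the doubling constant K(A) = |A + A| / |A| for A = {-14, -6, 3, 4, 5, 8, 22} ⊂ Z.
K = |A + A| / |A| = 25/7

Enumerate A + A = {a + b : a, b ∈ A}. With |A| = 7, there are |A|^2 = 49 ordered sum pairs; collecting distinct values, A + A = {-28, -20, -12, -11, -10, -9, -6, -3, -2, -1, 2, 6, 7, 8, 9, 10, 11, 12, 13, 16, 25, 26, 27, 30, 44}, so |A + A| = 25. Thus K = 25/7. For comparison, the minimum possible |A + A| over all 7-element sets is 2·7 − 1 = 13 (so min K = 13/7), attained only by arithmetic progressions.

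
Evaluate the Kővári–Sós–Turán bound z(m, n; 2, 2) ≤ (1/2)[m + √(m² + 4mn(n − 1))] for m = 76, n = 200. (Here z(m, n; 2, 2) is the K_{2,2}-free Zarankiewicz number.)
z(76, 200; 2, 2) ≤ (1/2)[76 + √(76² + 4·76·200·199)] = (1/2)[76 + √12104976] = 1777.6103

Kővári–Sós–Turán: let r_1, ..., r_76 be the row sums and z = Σ r_i the total number of 1s. Each pair of columns can share at most one row with both entries 1 (else a 2×2 all-ones block appears), so Σ_i C(r_i, 2) ≤ C(200, 2) = 19900. By convexity Σ_i C(r_i, 2) ≥ 76·C(z/76, 2) = z(z − 76)/(2·76), giving z² − 76z − 76·200·199 ≤ 0 and hence z ≤ (1/2)[76 + √(5776 + 4·3024800)] = (1/2)[76 + √12104976] ≈ (1/2)(76 + 3479.2206) = 1777.6103.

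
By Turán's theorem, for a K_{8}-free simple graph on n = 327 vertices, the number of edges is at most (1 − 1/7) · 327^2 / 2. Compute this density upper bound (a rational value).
Turán density bound = (6/7) · 327^2/2 = 320787/7 ≈ 45826.7143

Turán's theorem: ex(n, K_{r+1}) is achieved by the complete r-partite Turán graph T(n, r) with parts as balanced as possible, and is at most (1 − 1/r) · n^2/2. For r = 7, n = 327: the density bound is (6/7) · 106929/2 = 320787/7 ≈ 45826.7143. The integer-valued extremum is e(T(327, 7)) = 45826, which is strictly less than the density bound 320787/7 since 7 ∤ 327 (the parts of T(327, 7) cannot all be equal).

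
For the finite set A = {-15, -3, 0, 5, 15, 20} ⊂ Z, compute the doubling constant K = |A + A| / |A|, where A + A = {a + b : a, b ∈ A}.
K = |A + A| / |A| = 18/6 = 3

Enumerate A + A = {a + b : a, b ∈ A}. With |A| = 6, there are |A|^2 = 36 ordered sum pairs; collecting distinct values, A + A = {-30, -18, -15, -10, -6, -3, 0, 2, 5, 10, 12, 15, 17, 20, 25, 30, 35, 40}, so |A + A| = 18. Thus K = 18/6 = 3. For comparison, the minimum possible |A + A| over all 6-element sets is 2·6 − 1 = 11 (so min K = 11/6), attained only by arithmetic progressions.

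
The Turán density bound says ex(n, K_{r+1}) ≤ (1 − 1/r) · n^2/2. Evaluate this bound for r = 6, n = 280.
Turán density bound = (5/6) · 280^2/2 = 98000/3 ≈ 32666.6667

Turán's theorem: ex(n, K_{r+1}) is achieved by the complete r-partite Turán graph T(n, r) with parts as balanced as possible, and is at most (1 − 1/r) · n^2/2. For r = 6, n = 280: the density bound is (5/6) · 78400/2 = 98000/3 ≈ 32666.6667. The integer-valued extremum is e(T(280, 6)) = 32666, which is strictly less than the density bound 98000/3 since 6 ∤ 280 (the parts of T(280, 6) cannot all be equal).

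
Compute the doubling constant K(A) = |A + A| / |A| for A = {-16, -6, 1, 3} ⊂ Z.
K = |A + A| / |A| = 10/4 = 5/2

Enumerate A + A = {a + b : a, b ∈ A}. With |A| = 4, there are |A|^2 = 16 ordered sum pairs; collecting distinct values, A + A = {-32, -22, -15, -13, -12, -5, -3, 2, 4, 6}, so |A + A| = 10. Thus K = 10/4 = 5/2. For comparison, the minimum possible |A + A| over all 4-element sets is 2·4 − 1 = 7 (so min K = 7/4), attained only by arithmetic progressions.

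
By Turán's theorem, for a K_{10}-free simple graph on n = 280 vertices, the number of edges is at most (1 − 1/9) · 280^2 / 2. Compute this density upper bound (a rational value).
Turán density bound = (8/9) · 280^2/2 = 313600/9 ≈ 34844.4444

Turán's theorem: ex(n, K_{r+1}) is achieved by the complete r-partite Turán graph T(n, r) with parts as balanced as possible, and is at most (1 − 1/r) · n^2/2. For r = 9, n = 280: the density bound is (8/9) · 78400/2 = 313600/9 ≈ 34844.4444. The integer-valued extremum is e(T(280, 9)) = 34844, which is strictly less than the density bound 313600/9 since 9 ∤ 280 (the parts of T(280, 9) cannot all be equal).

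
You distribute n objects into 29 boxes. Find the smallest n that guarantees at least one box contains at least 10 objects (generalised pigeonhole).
n = (10 − 1)·29 + 1 = 262

By the generalised pigeonhole principle, to guarantee some box contains ≥ r objects we need more than (r − 1) · k objects total. Threshold: n = (r − 1) · k + 1. With r = 10 and k = 29: n = 9 · 29 + 1 = 261 + 1 = 262. For n = 261 = 9 · 29, we can put exactly 9 objects in every box, avoiding 10 in any single one — so 262 is tight.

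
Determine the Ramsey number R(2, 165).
R(2, 165) = 165

R(2, k) = k for all k ≥ 2: in a 2-colouring of K_k, either some edge is red (a red K_2) or all edges are blue (a blue K_k). And K_{164} coloured all-blue has no blue K_165, so R(2, 165) > 164. Hence R(2, 165) = 165.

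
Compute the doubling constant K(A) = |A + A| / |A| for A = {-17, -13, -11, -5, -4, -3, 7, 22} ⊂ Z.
K = |A + A| / |A| = 31/8

Enumerate A + A = {a + b : a, b ∈ A}. With |A| = 8, there are |A|^2 = 64 ordered sum pairs; collecting distinct values, A + A = {-34, -30, -28, -26, -24, -22, -21, -20, -18, -17, -16, -15, -14, -10, -9, -8, -7, -6, -4, 2, 3, 4, 5, 9, 11, 14, 17, 18, 19, 29, 44}, so |A + A| = 31. Thus K = 31/8. For comparison, the minimum possible |A + A| over all 8-element sets is 2·8 − 1 = 15 (so min K = 15/8), attained only by arithmetic progressions.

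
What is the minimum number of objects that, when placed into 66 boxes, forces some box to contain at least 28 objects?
n = (28 − 1)·66 + 1 = 1783

By the generalised pigeonhole principle, to guarantee some box contains ≥ r objects we need more than (r − 1) · k objects total. Threshold: n = (r − 1) · k + 1. With r = 28 and k = 66: n = 27 · 66 + 1 = 1782 + 1 = 1783. For n = 1782 = 27 · 66, we can put exactly 27 objects in every box, avoiding 28 in any single one — so 1783 is tight.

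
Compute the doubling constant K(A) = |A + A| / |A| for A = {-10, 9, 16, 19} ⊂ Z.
K = |A + A| / |A| = 10/4 = 5/2

Enumerate A + A = {a + b : a, b ∈ A}. With |A| = 4, there are |A|^2 = 16 ordered sum pairs; collecting distinct values, A + A = {-20, -1, 6, 9, 18, 25, 28, 32, 35, 38}, so |A + A| = 10. Thus K = 10/4 = 5/2. For comparison, the minimum possible |A + A| over all 4-element sets is 2·4 − 1 = 7 (so min K = 7/4), attained only by arithmetic progressions.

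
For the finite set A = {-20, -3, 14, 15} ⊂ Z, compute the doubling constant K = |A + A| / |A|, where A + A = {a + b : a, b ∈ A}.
K = |A + A| / |A| = 9/4

Enumerate A + A = {a + b : a, b ∈ A}. With |A| = 4, there are |A|^2 = 16 ordered sum pairs; collecting distinct values, A + A = {-40, -23, -6, -5, 11, 12, 28, 29, 30}, so |A + A| = 9. Thus K = 9/4. For comparison, the minimum possible |A + A| over all 4-element sets is 2·4 − 1 = 7 (so min K = 7/4), attained only by arithmetic progressions.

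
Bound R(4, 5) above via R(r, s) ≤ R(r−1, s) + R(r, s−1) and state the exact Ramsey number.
R(4, 5) ≤ R(3, 5) + R(4, 4) = 14 + 18 = 32; exact value R(4, 5) = 25.

The Erdős–Szekeres recurrence R(r, s) ≤ R(r−1, s) + R(r, s−1) applied to (r, s) = (4, 5) gives
  R(4, 5) ≤ R(3, 5) + R(4, 4) = 14 + 18 = 32.
(Recall R(2, k) = k and R is symmetric.) The recurrence is not tight here (it gives 32, but the exact value is R(4, 5) = 25); the tight upper bound requires a sharper argument than the simple recurrence, combined with a lower-bound construction on K_{24}.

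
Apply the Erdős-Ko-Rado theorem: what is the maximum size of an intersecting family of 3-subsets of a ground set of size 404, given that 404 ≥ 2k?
max |F| = C(403, 2) = 81003

Erdős-Ko-Rado (1961): when n ≥ 2k, max |F| = C(n−1, k−1). The bound is attained by the star {A : i ∈ A} for any fixed i ∈ [n]. Here C(404−1, 3−1) = C(403, 2) = 81003.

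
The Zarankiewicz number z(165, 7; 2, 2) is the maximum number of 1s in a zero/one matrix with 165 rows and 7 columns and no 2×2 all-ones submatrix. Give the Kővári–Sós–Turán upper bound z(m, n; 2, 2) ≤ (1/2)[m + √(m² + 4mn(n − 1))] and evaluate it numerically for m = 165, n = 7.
z(165, 7; 2, 2) ≤ (1/2)[165 + √(165² + 4·165·7·6)] = (1/2)[165 + √54945] = 199.7017

Kővári–Sós–Turán: let r_1, ..., r_165 be the row sums and z = Σ r_i the total number of 1s. Each pair of columns can share at most one row with both entries 1 (else a 2×2 all-ones block appears), so Σ_i C(r_i, 2) ≤ C(7, 2) = 21. By convexity Σ_i C(r_i, 2) ≥ 165·C(z/165, 2) = z(z − 165)/(2·165), giving z² − 165z − 165·7·6 ≤ 0 and hence z ≤ (1/2)[165 + √(27225 + 4·6930)] = (1/2)[165 + √54945] ≈ (1/2)(165 + 234.4035) = 199.7017.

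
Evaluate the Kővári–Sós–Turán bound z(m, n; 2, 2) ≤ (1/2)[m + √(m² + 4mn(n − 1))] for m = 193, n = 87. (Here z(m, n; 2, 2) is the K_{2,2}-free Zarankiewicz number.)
z(193, 87; 2, 2) ≤ (1/2)[193 + √(193² + 4·193·87·86)] = (1/2)[193 + √5813353] = 1302.0448

Kővári–Sós–Turán: let r_1, ..., r_193 be the row sums and z = Σ r_i the total number of 1s. Each pair of columns can share at most one row with both entries 1 (else a 2×2 all-ones block appears), so Σ_i C(r_i, 2) ≤ C(87, 2) = 3741. By convexity Σ_i C(r_i, 2) ≥ 193·C(z/193, 2) = z(z − 193)/(2·193), giving z² − 193z − 193·87·86 ≤ 0 and hence z ≤ (1/2)[193 + √(37249 + 4·1444026)] = (1/2)[193 + √5813353] ≈ (1/2)(193 + 2411.0896) = 1302.0448.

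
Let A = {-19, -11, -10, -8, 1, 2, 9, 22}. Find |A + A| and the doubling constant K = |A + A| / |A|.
K = |A + A| / |A| = 31/8

Enumerate A + A = {a + b : a, b ∈ A}. With |A| = 8, there are |A|^2 = 64 ordered sum pairs; collecting distinct values, A + A = {-38, -30, -29, -27, -22, -21, -20, -19, -18, -17, -16, -10, -9, -8, -7, -6, -2, -1, 1, 2, 3, 4, 10, 11, 12, 14, 18, 23, 24, 31, 44}, so |A + A| = 31. Thus K = 31/8. For comparison, the minimum possible |A + A| over all 8-element sets is 2·8 − 1 = 15 (so min K = 15/8), attained only by arithmetic progressions.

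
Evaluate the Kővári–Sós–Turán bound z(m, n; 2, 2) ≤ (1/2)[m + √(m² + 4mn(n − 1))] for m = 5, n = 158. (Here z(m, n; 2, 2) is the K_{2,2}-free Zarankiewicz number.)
z(5, 158; 2, 2) ≤ (1/2)[5 + √(5² + 4·5·158·157)] = (1/2)[5 + √496145] = 354.6878

Kővári–Sós–Turán: let r_1, ..., r_5 be the row sums and z = Σ r_i the total number of 1s. Each pair of columns can share at most one row with both entries 1 (else a 2×2 all-ones block appears), so Σ_i C(r_i, 2) ≤ C(158, 2) = 12403. By convexity Σ_i C(r_i, 2) ≥ 5·C(z/5, 2) = z(z − 5)/(2·5), giving z² − 5z − 5·158·157 ≤ 0 and hence z ≤ (1/2)[5 + √(25 + 4·124030)] = (1/2)[5 + √496145] ≈ (1/2)(5 + 704.3756) = 354.6878.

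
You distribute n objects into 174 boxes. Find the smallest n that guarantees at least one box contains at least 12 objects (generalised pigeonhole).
n = (12 − 1)·174 + 1 = 1915

By the generalised pigeonhole principle, to guarantee some box contains ≥ r objects we need more than (r − 1) · k objects total. Threshold: n = (r − 1) · k + 1. With r = 12 and k = 174: n = 11 · 174 + 1 = 1914 + 1 = 1915. For n = 1914 = 11 · 174, we can put exactly 11 objects in every box, avoiding 12 in any single one — so 1915 is tight.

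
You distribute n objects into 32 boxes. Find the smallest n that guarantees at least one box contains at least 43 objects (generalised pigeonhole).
n = (43 − 1)·32 + 1 = 1345

By the generalised pigeonhole principle, to guarantee some box contains ≥ r objects we need more than (r − 1) · k objects total. Threshold: n = (r − 1) · k + 1. With r = 43 and k = 32: n = 42 · 32 + 1 = 1344 + 1 = 1345. For n = 1344 = 42 · 32, we can put exactly 42 objects in every box, avoiding 43 in any single one — so 1345 is tight.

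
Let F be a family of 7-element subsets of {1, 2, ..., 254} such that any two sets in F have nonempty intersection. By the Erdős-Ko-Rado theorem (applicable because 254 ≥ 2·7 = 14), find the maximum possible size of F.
max |F| = C(253, 6) = 343125759900

Erdős-Ko-Rado (1961): when n ≥ 2k, max |F| = C(n−1, k−1). The bound is attained by the star {A : i ∈ A} for any fixed i ∈ [n]. Here C(254−1, 7−1) = C(253, 6) = 343125759900.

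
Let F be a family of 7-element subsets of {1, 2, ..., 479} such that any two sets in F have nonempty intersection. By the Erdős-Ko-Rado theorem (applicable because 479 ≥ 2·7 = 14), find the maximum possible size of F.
max |F| = C(478, 6) = 16052911963935

The Erdős-Ko-Rado theorem states: for n ≥ 2k, an intersecting family of k-subsets of an n-element set has size at most C(n − 1, k − 1), with equality for 'star' families {A ⊆ [n] : |A| = k, i ∈ A} (fix an element i). For n = 479, k = 7: C(478, 6) = 16052911963935.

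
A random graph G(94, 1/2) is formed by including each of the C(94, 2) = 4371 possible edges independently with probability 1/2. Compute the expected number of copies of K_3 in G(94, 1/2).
E[# K_3] = C(94, 3) · (1/2)^C(3, 2) = 134044 / 2^3 = 33511/2 = 16755.5

For each 3-subset S of vertices (there are C(94, 3) = 134044 such S), let X_S = 1 if S induces a K_3 (all C(3, 2) = 3 edges present). Then P(X_S = 1) = (1/2)^3 = 1/8. By linearity of expectation, E[# K_3] = C(94, 3) · (1/2)^3 = 134044 / 8 = 33511/2 = 16755.5.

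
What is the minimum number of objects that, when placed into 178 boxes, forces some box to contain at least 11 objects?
n = (11 − 1)·178 + 1 = 1781

By the generalised pigeonhole principle, to guarantee some box contains ≥ r objects we need more than (r − 1) · k objects total. Threshold: n = (r − 1) · k + 1. With r = 11 and k = 178: n = 10 · 178 + 1 = 1780 + 1 = 1781. For n = 1780 = 10 · 178, we can put exactly 10 objects in every box, avoiding 11 in any single one — so 1781 is tight.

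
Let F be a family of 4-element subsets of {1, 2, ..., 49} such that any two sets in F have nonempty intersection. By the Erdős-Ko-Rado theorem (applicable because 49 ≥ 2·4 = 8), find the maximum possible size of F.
max |F| = C(48, 3) = 17296

The Erdős-Ko-Rado theorem states: for n ≥ 2k, an intersecting family of k-subsets of an n-element set has size at most C(n − 1, k − 1), with equality for 'star' families {A ⊆ [n] : |A| = k, i ∈ A} (fix an element i). For n = 49, k = 4: C(48, 3) = 17296.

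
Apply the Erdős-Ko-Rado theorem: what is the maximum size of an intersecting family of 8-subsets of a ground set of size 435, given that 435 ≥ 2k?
max |F| = C(434, 7) = 548122491526896

The Erdős-Ko-Rado theorem states: for n ≥ 2k, an intersecting family of k-subsets of an n-element set has size at most C(n − 1, k − 1), with equality for 'star' families {A ⊆ [n] : |A| = k, i ∈ A} (fix an element i). For n = 435, k = 8: C(434, 7) = 548122491526896.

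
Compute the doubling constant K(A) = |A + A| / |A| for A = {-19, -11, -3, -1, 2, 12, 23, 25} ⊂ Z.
K = |A + A| / |A| = 30/8 = 15/4

Enumerate A + A = {a + b : a, b ∈ A}. With |A| = 8, there are |A|^2 = 64 ordered sum pairs; collecting distinct values, A + A = {-38, -30, -22, -20, -17, -14, -12, -9, -7, -6, -4, -2, -1, 1, 4, 6, 9, 11, 12, 14, 20, 22, 24, 25, 27, 35, 37, 46, 48, 50}, so |A + A| = 30. Thus K = 30/8 = 15/4. For comparison, the minimum possible |A + A| over all 8-element sets is 2·8 − 1 = 15 (so min K = 15/8), attained only by arithmetic progressions.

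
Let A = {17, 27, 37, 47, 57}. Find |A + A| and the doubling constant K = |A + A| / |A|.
K = |A + A| / |A| = 9/5

Enumerate A + A = {a + b : a, b ∈ A}. With |A| = 5, there are |A|^2 = 25 ordered sum pairs; collecting distinct values, A + A = {34, 44, 54, 64, 74, 84, 94, 104, 114}, so |A + A| = 9. Thus K = 9/5. Here |A + A| = 2|A| − 1 = 9, the minimum possible — so K = 9/5 is minimal, which holds iff A is an arithmetic progression.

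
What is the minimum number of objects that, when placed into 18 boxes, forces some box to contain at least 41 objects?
n = (41 − 1)·18 + 1 = 721

By the generalised pigeonhole principle, to guarantee some box contains ≥ r objects we need more than (r − 1) · k objects total. Threshold: n = (r − 1) · k + 1. With r = 41 and k = 18: n = 40 · 18 + 1 = 720 + 1 = 721. For n = 720 = 40 · 18, we can put exactly 40 objects in every box, avoiding 41 in any single one — so 721 is tight.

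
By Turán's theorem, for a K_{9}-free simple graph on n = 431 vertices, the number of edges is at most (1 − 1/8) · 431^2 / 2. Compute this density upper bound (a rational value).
Turán density bound = (7/8) · 431^2/2 = 1300327/16 ≈ 81270.4375

Turán's theorem: ex(n, K_{r+1}) is achieved by the complete r-partite Turán graph T(n, r) with parts as balanced as possible, and is at most (1 − 1/r) · n^2/2. For r = 8, n = 431: the density bound is (7/8) · 185761/2 = 1300327/16 ≈ 81270.4375. The integer-valued extremum is e(T(431, 8)) = 81270, which is strictly less than the density bound 1300327/16 since 8 ∤ 431 (the parts of T(431, 8) cannot all be equal).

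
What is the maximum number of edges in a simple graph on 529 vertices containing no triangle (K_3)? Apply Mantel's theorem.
ex(529, K_3) = ⌊529^2/4⌋ = 69960

Mantel (1907): a triangle-free graph on n vertices has at most ⌊n^2/4⌋ edges, with equality for the complete bipartite graph K_{⌊n/2⌋, ⌈n/2⌉}. For n = 529: ⌊529^2/4⌋ = ⌊279841/4⌋ = 69960. The extremal graph is K_{264, 265}, which has 264·265 = 69960 edges.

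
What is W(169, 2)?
W(169, 2) = 169 + 1 = 170

A 2-term AP is any pair of integers, so a monochromatic 2-AP exists iff some colour is used at least twice. With 169 colours, the colouring i ↦ i on {1, ..., 169} uses each colour once, avoiding any monochromatic pair, so W(169, 2) > 169. For {1, ..., 170}, pigeonhole forces two integers of the same colour, which form a monochromatic 2-AP. Hence W(169, 2) = 170.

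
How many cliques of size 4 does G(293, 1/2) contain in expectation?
E[# K_4] = C(293, 4) · (1/2)^C(4, 2) = 300836285 / 2^6 = 4700566.953125

For each 4-subset S of vertices (there are C(293, 4) = 300836285 such S), let X_S = 1 if S induces a K_4 (all C(4, 2) = 6 edges present). Then P(X_S = 1) = (1/2)^6 = 1/64. By linearity of expectation, E[# K_4] = C(293, 4) · (1/2)^6 = 300836285 / 64 = 4700566.953125.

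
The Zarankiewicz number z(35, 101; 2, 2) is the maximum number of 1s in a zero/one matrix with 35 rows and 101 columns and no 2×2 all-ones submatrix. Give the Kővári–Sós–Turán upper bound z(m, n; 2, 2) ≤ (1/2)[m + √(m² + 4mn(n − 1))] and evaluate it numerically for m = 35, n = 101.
z(35, 101; 2, 2) ≤ (1/2)[35 + √(35² + 4·35·101·100)] = (1/2)[35 + √1415225] = 612.3161

Kővári–Sós–Turán: let r_1, ..., r_35 be the row sums and z = Σ r_i the total number of 1s. Each pair of columns can share at most one row with both entries 1 (else a 2×2 all-ones block appears), so Σ_i C(r_i, 2) ≤ C(101, 2) = 5050. By convexity Σ_i C(r_i, 2) ≥ 35·C(z/35, 2) = z(z − 35)/(2·35), giving z² − 35z − 35·101·100 ≤ 0 and hence z ≤ (1/2)[35 + √(1225 + 4·353500)] = (1/2)[35 + √1415225] ≈ (1/2)(35 + 1189.6323) = 612.3161.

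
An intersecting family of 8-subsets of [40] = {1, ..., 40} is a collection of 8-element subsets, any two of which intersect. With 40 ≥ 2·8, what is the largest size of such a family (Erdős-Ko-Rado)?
max |F| = C(39, 7) = 15380937

Erdős-Ko-Rado (1961): when n ≥ 2k, max |F| = C(n−1, k−1). The bound is attained by the star {A : i ∈ A} for any fixed i ∈ [n]. Here C(40−1, 8−1) = C(39, 7) = 15380937.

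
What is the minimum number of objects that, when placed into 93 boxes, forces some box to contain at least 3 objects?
n = (3 − 1)·93 + 1 = 187

By the generalised pigeonhole principle, to guarantee some box contains ≥ r objects we need more than (r − 1) · k objects total. Threshold: n = (r − 1) · k + 1. With r = 3 and k = 93: n = 2 · 93 + 1 = 186 + 1 = 187. For n = 186 = 2 · 93, we can put exactly 2 objects in every box, avoiding 3 in any single one — so 187 is tight.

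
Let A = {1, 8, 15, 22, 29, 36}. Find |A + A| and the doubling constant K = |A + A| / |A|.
K = |A + A| / |A| = 11/6

Enumerate A + A = {a + b : a, b ∈ A}. With |A| = 6, there are |A|^2 = 36 ordered sum pairs; collecting distinct values, A + A = {2, 9, 16, 23, 30, 37, 44, 51, 58, 65, 72}, so |A + A| = 11. Thus K = 11/6. Here |A + A| = 2|A| − 1 = 11, the minimum possible — so K = 11/6 is minimal, which holds iff A is an arithmetic progression.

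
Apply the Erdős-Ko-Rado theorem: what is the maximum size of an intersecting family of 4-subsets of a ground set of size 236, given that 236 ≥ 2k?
max |F| = C(235, 3) = 2135445

Erdős-Ko-Rado (1961): when n ≥ 2k, max |F| = C(n−1, k−1). The bound is attained by the star {A : i ∈ A} for any fixed i ∈ [n]. Here C(236−1, 4−1) = C(235, 3) = 2135445.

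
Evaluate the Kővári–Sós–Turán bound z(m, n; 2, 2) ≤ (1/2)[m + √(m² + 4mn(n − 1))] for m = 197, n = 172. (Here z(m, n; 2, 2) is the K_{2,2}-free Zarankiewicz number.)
z(197, 172; 2, 2) ≤ (1/2)[197 + √(197² + 4·197·172·171)] = (1/2)[197 + √23215465] = 2507.6215

Kővári–Sós–Turán: let r_1, ..., r_197 be the row sums and z = Σ r_i the total number of 1s. Each pair of columns can share at most one row with both entries 1 (else a 2×2 all-ones block appears), so Σ_i C(r_i, 2) ≤ C(172, 2) = 14706. By convexity Σ_i C(r_i, 2) ≥ 197·C(z/197, 2) = z(z − 197)/(2·197), giving z² − 197z − 197·172·171 ≤ 0 and hence z ≤ (1/2)[197 + √(38809 + 4·5794164)] = (1/2)[197 + √23215465] ≈ (1/2)(197 + 4818.2429) = 2507.6215.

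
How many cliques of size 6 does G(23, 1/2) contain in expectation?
E[# K_6] = C(23, 6) · (1/2)^C(6, 2) = 100947 / 2^15 ≈ 3.080658

For each 6-subset S of vertices (there are C(23, 6) = 100947 such S), let X_S = 1 if S induces a K_6 (all C(6, 2) = 15 edges present). Then P(X_S = 1) = (1/2)^15 = 1/32768. By linearity of expectation, E[# K_6] = C(23, 6) · (1/2)^15 = 100947 / 32768 ≈ 3.080658.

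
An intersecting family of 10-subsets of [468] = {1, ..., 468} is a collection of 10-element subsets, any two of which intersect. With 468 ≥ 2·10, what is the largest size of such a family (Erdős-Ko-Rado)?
max |F| = C(467, 9) = 2694046621027065810

Erdős-Ko-Rado (1961): when n ≥ 2k, max |F| = C(n−1, k−1). The bound is attained by the star {A : i ∈ A} for any fixed i ∈ [n]. Here C(468−1, 10−1) = C(467, 9) = 2694046621027065810.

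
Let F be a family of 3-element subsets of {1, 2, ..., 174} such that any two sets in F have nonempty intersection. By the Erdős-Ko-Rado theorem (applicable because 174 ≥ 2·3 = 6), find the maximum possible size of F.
max |F| = C(173, 2) = 14878

The Erdős-Ko-Rado theorem states: for n ≥ 2k, an intersecting family of k-subsets of an n-element set has size at most C(n − 1, k − 1), with equality for 'star' families {A ⊆ [n] : |A| = k, i ∈ A} (fix an element i). For n = 174, k = 3: C(173, 2) = 14878.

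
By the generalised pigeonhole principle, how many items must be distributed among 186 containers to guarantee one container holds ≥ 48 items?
n = (48 − 1)·186 + 1 = 8743

By the generalised pigeonhole principle, to guarantee some box contains ≥ r objects we need more than (r − 1) · k objects total. Threshold: n = (r − 1) · k + 1. With r = 48 and k = 186: n = 47 · 186 + 1 = 8742 + 1 = 8743. For n = 8742 = 47 · 186, we can put exactly 47 objects in every box, avoiding 48 in any single one — so 8743 is tight.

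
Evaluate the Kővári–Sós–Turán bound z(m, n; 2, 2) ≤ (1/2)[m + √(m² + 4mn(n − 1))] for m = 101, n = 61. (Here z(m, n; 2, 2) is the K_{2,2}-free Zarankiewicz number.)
z(101, 61; 2, 2) ≤ (1/2)[101 + √(101² + 4·101·61·60)] = (1/2)[101 + √1488841] = 660.5904

Kővári–Sós–Turán: let r_1, ..., r_101 be the row sums and z = Σ r_i the total number of 1s. Each pair of columns can share at most one row with both entries 1 (else a 2×2 all-ones block appears), so Σ_i C(r_i, 2) ≤ C(61, 2) = 1830. By convexity Σ_i C(r_i, 2) ≥ 101·C(z/101, 2) = z(z − 101)/(2·101), giving z² − 101z − 101·61·60 ≤ 0 and hence z ≤ (1/2)[101 + √(10201 + 4·369660)] = (1/2)[101 + √1488841] ≈ (1/2)(101 + 1220.1807) = 660.5904.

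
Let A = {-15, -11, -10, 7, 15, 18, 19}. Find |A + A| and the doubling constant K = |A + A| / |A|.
K = |A + A| / |A| = 26/7

Enumerate A + A = {a + b : a, b ∈ A}. With |A| = 7, there are |A|^2 = 49 ordered sum pairs; collecting distinct values, A + A = {-30, -26, -25, -22, -21, -20, -8, -4, -3, 0, 3, 4, 5, 7, 8, 9, 14, 22, 25, 26, 30, 33, 34, 36, 37, 38}, so |A + A| = 26. Thus K = 26/7. For comparison, the minimum possible |A + A| over all 7-element sets is 2·7 − 1 = 13 (so min K = 13/7), attained only by arithmetic progressions.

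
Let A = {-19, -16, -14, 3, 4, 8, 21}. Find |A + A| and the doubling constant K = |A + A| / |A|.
K = |A + A| / |A| = 26/7

Enumerate A + A = {a + b : a, b ∈ A}. With |A| = 7, there are |A|^2 = 49 ordered sum pairs; collecting distinct values, A + A = {-38, -35, -33, -32, -30, -28, -16, -15, -13, -12, -11, -10, -8, -6, 2, 5, 6, 7, 8, 11, 12, 16, 24, 25, 29, 42}, so |A + A| = 26. Thus K = 26/7. For comparison, the minimum possible |A + A| over all 7-element sets is 2·7 − 1 = 13 (so min K = 13/7), attained only by arithmetic progressions.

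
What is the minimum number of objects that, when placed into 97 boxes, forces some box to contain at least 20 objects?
n = (20 − 1)·97 + 1 = 1844

By the generalised pigeonhole principle, to guarantee some box contains ≥ r objects we need more than (r − 1) · k objects total. Threshold: n = (r − 1) · k + 1. With r = 20 and k = 97: n = 19 · 97 + 1 = 1843 + 1 = 1844. For n = 1843 = 19 · 97, we can put exactly 19 objects in every box, avoiding 20 in any single one — so 1844 is tight.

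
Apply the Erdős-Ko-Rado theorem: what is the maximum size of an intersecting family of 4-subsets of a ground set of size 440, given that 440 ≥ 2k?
max |F| = C(439, 3) = 14004539

The Erdős-Ko-Rado theorem states: for n ≥ 2k, an intersecting family of k-subsets of an n-element set has size at most C(n − 1, k − 1), with equality for 'star' families {A ⊆ [n] : |A| = k, i ∈ A} (fix an element i). For n = 440, k = 4: C(439, 3) = 14004539.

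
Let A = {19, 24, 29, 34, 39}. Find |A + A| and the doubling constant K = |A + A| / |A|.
K = |A + A| / |A| = 9/5

Enumerate A + A = {a + b : a, b ∈ A}. With |A| = 5, there are |A|^2 = 25 ordered sum pairs; collecting distinct values, A + A = {38, 43, 48, 53, 58, 63, 68, 73, 78}, so |A + A| = 9. Thus K = 9/5. Here |A + A| = 2|A| − 1 = 9, the minimum possible — so K = 9/5 is minimal, which holds iff A is an arithmetic progression.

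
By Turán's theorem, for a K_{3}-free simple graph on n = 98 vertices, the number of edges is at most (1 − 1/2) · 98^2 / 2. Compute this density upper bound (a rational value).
Turán density bound = (1/2) · 98^2/2 = 2401

Turán's theorem: ex(n, K_{r+1}) is achieved by the complete r-partite Turán graph T(n, r) with parts as balanced as possible, and is at most (1 − 1/r) · n^2/2. For r = 2, n = 98: the density bound is (1/2) · 9604/2 = 2401. Since 2 ∣ 98, the Turán graph T(98, 2) has parts of equal size 49, and its edge count e(T(98, 2)) = 2401 attains the density bound exactly.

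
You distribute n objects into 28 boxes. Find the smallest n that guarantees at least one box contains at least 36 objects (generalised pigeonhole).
n = (36 − 1)·28 + 1 = 981

By the generalised pigeonhole principle, to guarantee some box contains ≥ r objects we need more than (r − 1) · k objects total. Threshold: n = (r − 1) · k + 1. With r = 36 and k = 28: n = 35 · 28 + 1 = 980 + 1 = 981. For n = 980 = 35 · 28, we can put exactly 35 objects in every box, avoiding 36 in any single one — so 981 is tight.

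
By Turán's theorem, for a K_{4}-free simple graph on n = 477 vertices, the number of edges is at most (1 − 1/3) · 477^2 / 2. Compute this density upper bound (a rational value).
Turán density bound = (2/3) · 477^2/2 = 75843

Turán's theorem: ex(n, K_{r+1}) is achieved by the complete r-partite Turán graph T(n, r) with parts as balanced as possible, and is at most (1 − 1/r) · n^2/2. For r = 3, n = 477: the density bound is (2/3) · 227529/2 = 75843. Since 3 ∣ 477, the Turán graph T(477, 3) has parts of equal size 159, and its edge count e(T(477, 3)) = 75843 attains the density bound exactly.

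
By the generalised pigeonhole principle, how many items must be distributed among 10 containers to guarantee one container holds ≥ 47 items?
n = (47 − 1)·10 + 1 = 461

By the generalised pigeonhole principle, to guarantee some box contains ≥ r objects we need more than (r − 1) · k objects total. Threshold: n = (r − 1) · k + 1. With r = 47 and k = 10: n = 46 · 10 + 1 = 460 + 1 = 461. For n = 460 = 46 · 10, we can put exactly 46 objects in every box, avoiding 47 in any single one — so 461 is tight.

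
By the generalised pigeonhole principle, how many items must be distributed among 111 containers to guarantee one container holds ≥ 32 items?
n = (32 − 1)·111 + 1 = 3442

By the generalised pigeonhole principle, to guarantee some box contains ≥ r objects we need more than (r − 1) · k objects total. Threshold: n = (r − 1) · k + 1. With r = 32 and k = 111: n = 31 · 111 + 1 = 3441 + 1 = 3442. For n = 3441 = 31 · 111, we can put exactly 31 objects in every box, avoiding 32 in any single one — so 3442 is tight.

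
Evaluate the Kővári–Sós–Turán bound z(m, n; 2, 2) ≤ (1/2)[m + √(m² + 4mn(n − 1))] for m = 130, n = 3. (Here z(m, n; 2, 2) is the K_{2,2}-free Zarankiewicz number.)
z(130, 3; 2, 2) ≤ (1/2)[130 + √(130² + 4·130·3·2)] = (1/2)[130 + √20020] = 135.746

Kővári–Sós–Turán: let r_1, ..., r_130 be the row sums and z = Σ r_i the total number of 1s. Each pair of columns can share at most one row with both entries 1 (else a 2×2 all-ones block appears), so Σ_i C(r_i, 2) ≤ C(3, 2) = 3. By convexity Σ_i C(r_i, 2) ≥ 130·C(z/130, 2) = z(z − 130)/(2·130), giving z² − 130z − 130·3·2 ≤ 0 and hence z ≤ (1/2)[130 + √(16900 + 4·780)] = (1/2)[130 + √20020] ≈ (1/2)(130 + 141.492) = 135.746.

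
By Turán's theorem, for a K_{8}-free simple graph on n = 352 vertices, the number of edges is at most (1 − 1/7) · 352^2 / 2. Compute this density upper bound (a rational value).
Turán density bound = (6/7) · 352^2/2 = 371712/7 ≈ 53101.7143

Turán's theorem: ex(n, K_{r+1}) is achieved by the complete r-partite Turán graph T(n, r) with parts as balanced as possible, and is at most (1 − 1/r) · n^2/2. For r = 7, n = 352: the density bound is (6/7) · 123904/2 = 371712/7 ≈ 53101.7143. The integer-valued extremum is e(T(352, 7)) = 53101, which is strictly less than the density bound 371712/7 since 7 ∤ 352 (the parts of T(352, 7) cannot all be equal).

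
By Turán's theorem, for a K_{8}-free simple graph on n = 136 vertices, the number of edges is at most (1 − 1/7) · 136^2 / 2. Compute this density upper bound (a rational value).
Turán density bound = (6/7) · 136^2/2 = 55488/7 ≈ 7926.8571

Turán's theorem: ex(n, K_{r+1}) is achieved by the complete r-partite Turán graph T(n, r) with parts as balanced as possible, and is at most (1 − 1/r) · n^2/2. For r = 7, n = 136: the density bound is (6/7) · 18496/2 = 55488/7 ≈ 7926.8571. The integer-valued extremum is e(T(136, 7)) = 7926, which is strictly less than the density bound 55488/7 since 7 ∤ 136 (the parts of T(136, 7) cannot all be equal).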